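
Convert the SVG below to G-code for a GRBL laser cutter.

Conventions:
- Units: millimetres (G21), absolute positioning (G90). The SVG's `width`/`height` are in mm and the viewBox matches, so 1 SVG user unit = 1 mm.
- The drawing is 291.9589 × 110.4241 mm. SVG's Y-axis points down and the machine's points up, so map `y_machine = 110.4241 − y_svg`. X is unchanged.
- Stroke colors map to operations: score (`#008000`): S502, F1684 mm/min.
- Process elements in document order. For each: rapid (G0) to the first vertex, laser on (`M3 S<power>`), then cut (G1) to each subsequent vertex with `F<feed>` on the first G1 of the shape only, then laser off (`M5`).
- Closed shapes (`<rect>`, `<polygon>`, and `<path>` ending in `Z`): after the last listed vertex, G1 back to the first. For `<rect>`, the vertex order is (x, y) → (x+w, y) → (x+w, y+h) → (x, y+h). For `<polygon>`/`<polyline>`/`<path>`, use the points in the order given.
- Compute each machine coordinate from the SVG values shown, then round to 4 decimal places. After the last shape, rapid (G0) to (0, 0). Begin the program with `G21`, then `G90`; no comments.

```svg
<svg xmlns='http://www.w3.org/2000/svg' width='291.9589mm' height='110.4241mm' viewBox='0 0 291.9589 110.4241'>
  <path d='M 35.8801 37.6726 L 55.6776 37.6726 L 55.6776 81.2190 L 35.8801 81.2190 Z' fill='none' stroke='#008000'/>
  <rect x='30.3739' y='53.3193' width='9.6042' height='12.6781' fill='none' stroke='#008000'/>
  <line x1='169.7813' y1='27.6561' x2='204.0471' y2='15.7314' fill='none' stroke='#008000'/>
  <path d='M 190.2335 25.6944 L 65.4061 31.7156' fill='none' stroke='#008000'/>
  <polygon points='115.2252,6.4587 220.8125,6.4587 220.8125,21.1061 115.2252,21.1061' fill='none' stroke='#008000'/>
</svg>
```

G21
G90
G0 X35.8801 Y72.7515
M3 S502
G1 X55.6776 Y72.7515 F1684
G1 X55.6776 Y29.2051
G1 X35.8801 Y29.2051
G1 X35.8801 Y72.7515
M5
G0 X30.3739 Y57.1048
M3 S502
G1 X39.9781 Y57.1048 F1684
G1 X39.9781 Y44.4267
G1 X30.3739 Y44.4267
G1 X30.3739 Y57.1048
M5
G0 X169.7813 Y82.7680
M3 S502
G1 X204.0471 Y94.6927 F1684
M5
G0 X190.2335 Y84.7297
M3 S502
G1 X65.4061 Y78.7085 F1684
M5
G0 X115.2252 Y103.9654
M3 S502
G1 X220.8125 Y103.9654 F1684
G1 X220.8125 Y89.3180
G1 X115.2252 Y89.3180
G1 X115.2252 Y103.9654
M5
G0 X0.0000 Y0.0000

Since the viewBox matches the mm dimensions, user units are millimetres directly. The only transform is the Y-flip y_m = 110.4241 − y_svg.

Shape 1 is a rectangle drawn with `<path>`. Its stroke #008000 means score at S502, F1684. After flipping Y the toolpath is (35.8801,72.7515) → (55.6776,72.7515) → (55.6776,29.2051) → (35.8801,29.2051) → (35.8801,72.7515), returning to the start.

Shape 2 is a rectangle drawn with `<rect>`. Its stroke #008000 means score at S502, F1684. After flipping Y the toolpath is (30.3739,57.1048) → (39.9781,57.1048) → (39.9781,44.4267) → (30.3739,44.4267) → (30.3739,57.1048), returning to the start.

Shape 3 is a line segment drawn with `<line>`. Its stroke #008000 means score at S502, F1684. After flipping Y the toolpath is (169.7813,82.7680) → (204.0471,94.6927).

Shape 4 is a line segment drawn with `<path>`. Its stroke #008000 means score at S502, F1684. After flipping Y the toolpath is (190.2335,84.7297) → (65.4061,78.7085).

Shape 5 is a rectangle drawn with `<polygon>`. Its stroke #008000 means score at S502, F1684. After flipping Y the toolpath is (115.2252,103.9654) → (220.8125,103.9654) → (220.8125,89.3180) → (115.2252,89.3180) → (115.2252,103.9654), returning to the start.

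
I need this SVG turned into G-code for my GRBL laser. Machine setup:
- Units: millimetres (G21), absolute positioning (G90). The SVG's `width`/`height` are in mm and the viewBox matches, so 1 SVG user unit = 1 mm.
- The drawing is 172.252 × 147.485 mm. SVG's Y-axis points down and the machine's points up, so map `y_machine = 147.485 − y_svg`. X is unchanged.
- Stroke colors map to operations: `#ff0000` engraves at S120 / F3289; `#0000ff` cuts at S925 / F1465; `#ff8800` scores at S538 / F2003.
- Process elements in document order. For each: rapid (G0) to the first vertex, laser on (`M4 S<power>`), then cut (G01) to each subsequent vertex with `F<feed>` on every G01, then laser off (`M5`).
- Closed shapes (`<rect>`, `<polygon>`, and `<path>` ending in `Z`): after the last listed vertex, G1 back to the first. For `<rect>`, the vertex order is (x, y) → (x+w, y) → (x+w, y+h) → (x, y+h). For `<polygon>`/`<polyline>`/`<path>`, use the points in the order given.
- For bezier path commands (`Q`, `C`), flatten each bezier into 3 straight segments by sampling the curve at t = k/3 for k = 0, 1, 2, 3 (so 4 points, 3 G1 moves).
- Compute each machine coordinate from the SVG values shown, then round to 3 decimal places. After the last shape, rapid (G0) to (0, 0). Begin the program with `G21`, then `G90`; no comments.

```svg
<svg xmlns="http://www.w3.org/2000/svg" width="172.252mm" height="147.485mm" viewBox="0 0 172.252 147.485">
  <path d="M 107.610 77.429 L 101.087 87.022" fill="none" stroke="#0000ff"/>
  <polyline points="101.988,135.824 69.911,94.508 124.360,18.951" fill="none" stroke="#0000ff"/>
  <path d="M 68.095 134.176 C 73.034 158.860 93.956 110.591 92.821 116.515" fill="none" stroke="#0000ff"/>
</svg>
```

Since the viewBox matches the mm dimensions, user units are millimetres directly. The only transform is the Y-flip y_m = 147.485 − y_svg.

Shape 1 is a line segment drawn with `<path>`. Its stroke #0000ff means cut at S925, F1465. After flipping Y the toolpath is (107.610,70.056) → (101.087,60.463).

Shape 2 is a open polyline drawn with `<polyline>`. Its stroke #0000ff means cut at S925, F1465. After flipping Y the toolpath is (101.988,11.661) → (69.911,52.977) → (124.360,128.534).

Shape 3 is a cubic bezier drawn with `<path>`. Its stroke #0000ff means cut at S925, F1465. After flipping Y the toolpath is (68.095,13.309) → (76.953,8.234) → (88.013,23.539) → (92.821,30.970).

G21
G90
G0 X107.610 Y70.056
M4 S925
G01 X101.087 Y60.463 F1465
M5
G0 X101.988 Y11.661
M4 S925
G01 X69.911 Y52.977 F1465
G01 X124.360 Y128.534 F1465
M5
G0 X68.095 Y13.309
M4 S925
G01 X76.953 Y8.234 F1465
G01 X88.013 Y23.539 F1465
G01 X92.821 Y30.970 F1465
M5
G0 X0.000 Y0.000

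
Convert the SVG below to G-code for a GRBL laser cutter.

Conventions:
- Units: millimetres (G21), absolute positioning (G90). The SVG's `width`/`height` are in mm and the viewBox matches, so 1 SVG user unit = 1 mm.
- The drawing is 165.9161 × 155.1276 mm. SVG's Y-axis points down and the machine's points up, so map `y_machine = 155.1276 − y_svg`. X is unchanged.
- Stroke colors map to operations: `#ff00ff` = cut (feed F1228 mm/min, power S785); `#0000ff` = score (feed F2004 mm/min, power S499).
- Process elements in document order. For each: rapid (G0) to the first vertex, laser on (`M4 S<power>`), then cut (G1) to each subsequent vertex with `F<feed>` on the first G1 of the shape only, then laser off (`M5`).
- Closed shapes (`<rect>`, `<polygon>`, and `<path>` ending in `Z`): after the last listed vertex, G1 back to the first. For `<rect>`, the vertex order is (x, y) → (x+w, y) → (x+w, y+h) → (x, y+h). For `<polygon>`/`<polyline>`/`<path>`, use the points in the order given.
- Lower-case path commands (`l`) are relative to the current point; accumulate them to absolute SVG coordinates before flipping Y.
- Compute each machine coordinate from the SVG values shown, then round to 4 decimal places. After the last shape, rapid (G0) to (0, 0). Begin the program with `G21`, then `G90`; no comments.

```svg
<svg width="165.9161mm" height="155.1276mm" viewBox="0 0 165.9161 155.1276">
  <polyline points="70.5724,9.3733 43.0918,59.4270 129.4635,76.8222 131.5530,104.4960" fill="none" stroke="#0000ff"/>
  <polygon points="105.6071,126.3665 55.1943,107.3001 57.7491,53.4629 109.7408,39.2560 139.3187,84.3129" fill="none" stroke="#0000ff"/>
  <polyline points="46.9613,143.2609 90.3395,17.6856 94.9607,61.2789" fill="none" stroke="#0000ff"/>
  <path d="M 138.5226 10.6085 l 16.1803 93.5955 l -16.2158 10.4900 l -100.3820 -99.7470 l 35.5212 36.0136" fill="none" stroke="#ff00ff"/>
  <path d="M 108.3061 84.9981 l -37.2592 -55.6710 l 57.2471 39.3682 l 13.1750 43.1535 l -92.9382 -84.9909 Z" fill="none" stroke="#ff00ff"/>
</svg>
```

1 u = 1 mm; y_m = 155.1276 − y.

[1] `<polyline>` open polyline, #0000ff→score S499 F2004: (70.5724,145.7543) → (43.0918,95.7006) → (129.4635,78.3054) → (131.5530,50.6316)

[2] `<polygon>` regular polygon, #0000ff→score S499 F2004: (105.6071,28.7611) → (55.1943,47.8275) → (57.7491,101.6647) → (109.7408,115.8716) → (139.3187,70.8147) → (105.6071,28.7611) (closed)

[3] `<polyline>` open polyline, #0000ff→score S499 F2004: (46.9613,11.8667) → (90.3395,137.4420) → (94.9607,93.8487)

[4] `<path>` open polyline, #ff00ff→cut S785 F1228: (138.5226,144.5191) → (154.7029,50.9236) → (138.4871,40.4336) → (38.1051,140.1806) → (73.6263,104.1670)

[5] `<path>` closed polygon, #ff00ff→cut S785 F1228: (108.3061,70.1295) → (71.0469,125.8005) → (128.2940,86.4323) → (141.4690,43.2788) → (48.5308,128.2697) → (108.3061,70.1295) (closed)

G21
G90
G0 X70.5724 Y145.7543
M4 S499
G1 X43.0918 Y95.7006 F2004
G1 X129.4635 Y78.3054
G1 X131.5530 Y50.6316
M5
G0 X105.6071 Y28.7611
M4 S499
G1 X55.1943 Y47.8275 F2004
G1 X57.7491 Y101.6647
G1 X109.7408 Y115.8716
G1 X139.3187 Y70.8147
G1 X105.6071 Y28.7611
M5
G0 X46.9613 Y11.8667
M4 S499
G1 X90.3395 Y137.4420 F2004
G1 X94.9607 Y93.8487
M5
G0 X138.5226 Y144.5191
M4 S785
G1 X154.7029 Y50.9236 F1228
G1 X138.4871 Y40.4336
G1 X38.1051 Y140.1806
G1 X73.6263 Y104.1670
M5
G0 X108.3061 Y70.1295
M4 S785
G1 X71.0469 Y125.8005 F1228
G1 X128.2940 Y86.4323
G1 X141.4690 Y43.2788
G1 X48.5308 Y128.2697
G1 X108.3061 Y70.1295
M5
G0 X0.0000 Y0.0000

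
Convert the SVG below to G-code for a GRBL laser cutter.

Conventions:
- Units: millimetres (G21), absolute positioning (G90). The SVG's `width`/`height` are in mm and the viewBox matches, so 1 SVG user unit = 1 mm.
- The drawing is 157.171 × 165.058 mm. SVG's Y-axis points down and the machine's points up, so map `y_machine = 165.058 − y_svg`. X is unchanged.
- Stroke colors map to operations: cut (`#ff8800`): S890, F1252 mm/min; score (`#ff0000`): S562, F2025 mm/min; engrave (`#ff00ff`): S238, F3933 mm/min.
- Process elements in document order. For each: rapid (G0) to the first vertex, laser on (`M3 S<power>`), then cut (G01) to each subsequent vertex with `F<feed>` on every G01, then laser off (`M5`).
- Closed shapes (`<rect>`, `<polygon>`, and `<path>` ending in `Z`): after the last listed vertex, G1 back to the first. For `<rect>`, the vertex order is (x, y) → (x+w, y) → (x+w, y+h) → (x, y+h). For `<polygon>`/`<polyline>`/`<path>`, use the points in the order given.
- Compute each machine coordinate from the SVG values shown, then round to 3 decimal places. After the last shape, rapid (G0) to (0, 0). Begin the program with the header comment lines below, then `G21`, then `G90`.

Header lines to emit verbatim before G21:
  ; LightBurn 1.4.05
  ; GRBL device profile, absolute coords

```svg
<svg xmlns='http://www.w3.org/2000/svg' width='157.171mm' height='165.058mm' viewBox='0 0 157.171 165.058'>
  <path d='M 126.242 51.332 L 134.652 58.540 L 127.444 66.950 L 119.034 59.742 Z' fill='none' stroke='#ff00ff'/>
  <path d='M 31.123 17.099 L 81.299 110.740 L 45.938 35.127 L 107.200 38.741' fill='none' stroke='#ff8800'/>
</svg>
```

Since the viewBox matches the mm dimensions, user units are millimetres directly. The only transform is the Y-flip y_m = 165.058 − y_svg.

Shape 1 is a regular polygon drawn with `<path>`. Its stroke #ff00ff means engrave at S238, F3933. After flipping Y the toolpath is (126.242,113.726) → (134.652,106.518) → (127.444,98.108) → (119.034,105.316) → (126.242,113.726), returning to the start.

Shape 2 is a open polyline drawn with `<path>`. Its stroke #ff8800 means cut at S890, F1252. After flipping Y the toolpath is (31.123,147.959) → (81.299,54.318) → (45.938,129.931) → (107.200,126.317).

; LightBurn 1.4.05
; GRBL device profile, absolute coords
G21
G90
G0 X126.242 Y113.726
M3 S238
G01 X134.652 Y106.518 F3933
G01 X127.444 Y98.108 F3933
G01 X119.034 Y105.316 F3933
G01 X126.242 Y113.726 F3933
M5
G0 X31.123 Y147.959
M3 S890
G01 X81.299 Y54.318 F1252
G01 X45.938 Y129.931 F1252
G01 X107.200 Y126.317 F1252
M5
G0 X0.000 Y0.000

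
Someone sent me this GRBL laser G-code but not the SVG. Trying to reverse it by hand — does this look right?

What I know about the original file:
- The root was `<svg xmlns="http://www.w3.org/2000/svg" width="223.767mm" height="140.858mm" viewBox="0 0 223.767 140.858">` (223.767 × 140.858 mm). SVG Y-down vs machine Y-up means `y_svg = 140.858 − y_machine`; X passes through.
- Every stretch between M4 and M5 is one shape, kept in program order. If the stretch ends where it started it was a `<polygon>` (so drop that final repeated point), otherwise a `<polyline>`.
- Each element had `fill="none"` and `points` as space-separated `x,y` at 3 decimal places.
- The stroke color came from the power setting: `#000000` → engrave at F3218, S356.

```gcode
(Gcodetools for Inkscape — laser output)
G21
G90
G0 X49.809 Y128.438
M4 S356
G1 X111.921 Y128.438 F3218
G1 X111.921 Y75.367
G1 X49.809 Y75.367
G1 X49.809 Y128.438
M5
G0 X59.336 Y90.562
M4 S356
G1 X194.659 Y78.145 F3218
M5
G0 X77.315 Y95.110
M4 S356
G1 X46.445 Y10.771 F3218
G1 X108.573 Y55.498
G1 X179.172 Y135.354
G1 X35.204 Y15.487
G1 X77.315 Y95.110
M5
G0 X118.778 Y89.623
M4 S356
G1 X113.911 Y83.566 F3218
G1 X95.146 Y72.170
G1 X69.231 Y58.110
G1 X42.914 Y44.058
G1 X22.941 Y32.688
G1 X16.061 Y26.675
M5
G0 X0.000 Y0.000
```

<svg xmlns="http://www.w3.org/2000/svg" width="223.767mm" height="140.858mm" viewBox="0 0 223.767 140.858">
  <polygon points="49.809,12.420 111.921,12.420 111.921,65.491 49.809,65.491" fill="none" stroke="#000000"/>
  <polyline points="59.336,50.296 194.659,62.713" fill="none" stroke="#000000"/>
  <polygon points="77.315,45.748 46.445,130.087 108.573,85.360 179.172,5.504 35.204,125.371" fill="none" stroke="#000000"/>
  <polyline points="118.778,51.235 113.911,57.292 95.146,68.688 69.231,82.748 42.914,96.800 22.941,108.170 16.061,114.183" fill="none" stroke="#000000"/>
</svg>

Each laser-on run becomes one SVG element. Flip Y back into SVG space with y_svg = 140.858 − y_machine. Every run uses S356, so all elements get stroke `#000000` (engrave).

Run 1: The run returns to its start, so emit a `<polygon>` with points (Y-flipped): 49.809,12.420 111.921,12.420 111.921,65.491 49.809,65.491.

Run 2: The run is open, so emit a `<polyline>` with points (Y-flipped): 59.336,50.296 194.659,62.713.

Run 3: The run returns to its start, so emit a `<polygon>` with points (Y-flipped): 77.315,45.748 46.445,130.087 108.573,85.360 179.172,5.504 35.204,125.371.

Run 4: The run is open, so emit a `<polyline>` with points (Y-flipped): 118.778,51.235 113.911,57.292 95.146,68.688 69.231,82.748 42.914,96.800 22.941,108.170 16.061,114.183.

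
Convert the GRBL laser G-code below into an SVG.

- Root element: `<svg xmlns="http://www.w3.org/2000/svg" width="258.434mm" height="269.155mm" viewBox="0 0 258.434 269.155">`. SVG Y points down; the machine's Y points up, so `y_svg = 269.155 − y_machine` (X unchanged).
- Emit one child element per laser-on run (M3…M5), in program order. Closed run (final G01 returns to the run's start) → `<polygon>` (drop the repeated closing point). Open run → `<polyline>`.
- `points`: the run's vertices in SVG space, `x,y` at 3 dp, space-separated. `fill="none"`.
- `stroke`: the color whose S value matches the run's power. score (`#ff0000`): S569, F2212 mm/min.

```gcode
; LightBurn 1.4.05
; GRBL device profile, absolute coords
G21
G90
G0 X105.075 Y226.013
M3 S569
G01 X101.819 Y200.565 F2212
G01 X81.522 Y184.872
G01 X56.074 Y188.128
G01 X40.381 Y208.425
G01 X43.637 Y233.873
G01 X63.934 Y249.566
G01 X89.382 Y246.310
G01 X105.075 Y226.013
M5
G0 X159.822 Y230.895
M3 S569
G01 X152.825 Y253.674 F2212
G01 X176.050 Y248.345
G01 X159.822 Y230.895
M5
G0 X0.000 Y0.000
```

<svg xmlns="http://www.w3.org/2000/svg" width="258.434mm" height="269.155mm" viewBox="0 0 258.434 269.155">
  <polygon points="105.075,43.142 101.819,68.590 81.522,84.283 56.074,81.027 40.381,60.730 43.637,35.282 63.934,19.589 89.382,22.845" fill="none" stroke="#ff0000"/>
  <polygon points="159.822,38.260 152.825,15.481 176.050,20.810" fill="none" stroke="#ff0000"/>
</svg>

Each laser-on run becomes one SVG element. Flip Y back into SVG space with y_svg = 269.155 − y_machine. Every run uses S569, so all elements get stroke `#ff0000` (score).

Run 1: The run returns to its start, so emit a `<polygon>` with points (Y-flipped): 105.075,43.142 101.819,68.590 81.522,84.283 56.074,81.027 40.381,60.730 43.637,35.282 63.934,19.589 89.382,22.845.

Run 2: The run returns to its start, so emit a `<polygon>` with points (Y-flipped): 159.822,38.260 152.825,15.481 176.050,20.810.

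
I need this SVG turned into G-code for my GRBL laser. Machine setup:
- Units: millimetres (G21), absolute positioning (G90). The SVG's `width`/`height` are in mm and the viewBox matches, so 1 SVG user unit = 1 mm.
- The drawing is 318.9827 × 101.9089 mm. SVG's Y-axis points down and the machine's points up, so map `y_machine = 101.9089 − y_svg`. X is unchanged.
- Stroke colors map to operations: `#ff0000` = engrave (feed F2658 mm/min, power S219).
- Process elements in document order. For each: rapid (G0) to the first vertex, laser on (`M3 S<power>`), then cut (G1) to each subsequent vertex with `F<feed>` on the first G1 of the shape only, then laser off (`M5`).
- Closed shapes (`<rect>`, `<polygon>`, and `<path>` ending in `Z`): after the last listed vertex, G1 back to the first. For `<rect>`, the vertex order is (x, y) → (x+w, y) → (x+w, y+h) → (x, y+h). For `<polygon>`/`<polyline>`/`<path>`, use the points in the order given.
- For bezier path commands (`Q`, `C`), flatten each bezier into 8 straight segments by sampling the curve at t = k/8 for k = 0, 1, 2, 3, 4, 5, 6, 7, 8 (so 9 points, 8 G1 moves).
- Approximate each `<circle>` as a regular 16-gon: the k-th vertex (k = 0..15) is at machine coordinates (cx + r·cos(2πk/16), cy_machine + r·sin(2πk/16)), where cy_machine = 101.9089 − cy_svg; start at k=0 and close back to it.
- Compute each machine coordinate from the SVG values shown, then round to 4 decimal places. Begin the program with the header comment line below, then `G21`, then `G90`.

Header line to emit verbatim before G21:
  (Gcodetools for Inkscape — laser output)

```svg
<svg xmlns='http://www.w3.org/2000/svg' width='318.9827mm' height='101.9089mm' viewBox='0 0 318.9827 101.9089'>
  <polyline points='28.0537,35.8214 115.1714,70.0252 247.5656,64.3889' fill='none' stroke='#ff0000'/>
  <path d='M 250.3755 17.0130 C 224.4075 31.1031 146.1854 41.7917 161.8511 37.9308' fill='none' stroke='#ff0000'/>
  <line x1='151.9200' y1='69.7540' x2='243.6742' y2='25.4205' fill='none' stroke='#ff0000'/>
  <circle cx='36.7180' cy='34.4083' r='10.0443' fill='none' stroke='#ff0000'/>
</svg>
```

Since the viewBox matches the mm dimensions, user units are millimetres directly. The only transform is the Y-flip y_m = 101.9089 − y_svg.

Shape 1 is a open polyline drawn with `<polyline>`. Its stroke #ff0000 means engrave at S219, F2658. After flipping Y the toolpath is (28.0537,66.0875) → (115.1714,31.8837) → (247.5656,37.5200).

Shape 2 is a cubic bezier drawn with `<path>`. Its stroke #ff0000 means engrave at S219, F2658. After flipping Y the toolpath is (250.3755,84.8959) → (238.4735,79.7933) → (223.3853,75.1403) → (206.8235,71.0674) → (190.5007,67.7054) → (176.1294,65.1848) → (165.4223,63.6363) → (160.0920,63.1905) → (161.8511,63.9781).

Shape 3 is a line segment drawn with `<line>`. Its stroke #ff0000 means engrave at S219, F2658. After flipping Y the toolpath is (151.9200,32.1549) → (243.6742,76.4884).

Shape 4 is a circle drawn with `<circle>`. Its stroke #ff0000 means engrave at S219, F2658. After flipping Y the toolpath is (46.7623,67.5006) → (45.9977,71.3444) → (43.8204,74.6030) → (40.5618,76.7803) → (36.7180,77.5449) → (32.8742,76.7803) → (29.6156,74.6030) → (27.4383,71.3444) → (26.6737,67.5006) → (27.4383,63.6568) → (29.6156,60.3982) → (32.8742,58.2209) → (36.7180,57.4563) → (40.5618,58.2209) → (43.8204,60.3982) → (45.9977,63.6568) → (46.7623,67.5006), returning to the start.

(Gcodetools for Inkscape — laser output)
G21
G90
G0 X28.0537 Y66.0875
M3 S219
G1 X115.1714 Y31.8837 F2658
G1 X247.5656 Y37.5200
M5
G0 X250.3755 Y84.8959
M3 S219
G1 X238.4735 Y79.7933 F2658
G1 X223.3853 Y75.1403
G1 X206.8235 Y71.0674
G1 X190.5007 Y67.7054
G1 X176.1294 Y65.1848
G1 X165.4223 Y63.6363
G1 X160.0920 Y63.1905
G1 X161.8511 Y63.9781
M5
G0 X151.9200 Y32.1549
M3 S219
G1 X243.6742 Y76.4884 F2658
M5
G0 X46.7623 Y67.5006
M3 S219
G1 X45.9977 Y71.3444 F2658
G1 X43.8204 Y74.6030
G1 X40.5618 Y76.7803
G1 X36.7180 Y77.5449
G1 X32.8742 Y76.7803
G1 X29.6156 Y74.6030
G1 X27.4383 Y71.3444
G1 X26.6737 Y67.5006
G1 X27.4383 Y63.6568
G1 X29.6156 Y60.3982
G1 X32.8742 Y58.2209
G1 X36.7180 Y57.4563
G1 X40.5618 Y58.2209
G1 X43.8204 Y60.3982
G1 X45.9977 Y63.6568
G1 X46.7623 Y67.5006
M5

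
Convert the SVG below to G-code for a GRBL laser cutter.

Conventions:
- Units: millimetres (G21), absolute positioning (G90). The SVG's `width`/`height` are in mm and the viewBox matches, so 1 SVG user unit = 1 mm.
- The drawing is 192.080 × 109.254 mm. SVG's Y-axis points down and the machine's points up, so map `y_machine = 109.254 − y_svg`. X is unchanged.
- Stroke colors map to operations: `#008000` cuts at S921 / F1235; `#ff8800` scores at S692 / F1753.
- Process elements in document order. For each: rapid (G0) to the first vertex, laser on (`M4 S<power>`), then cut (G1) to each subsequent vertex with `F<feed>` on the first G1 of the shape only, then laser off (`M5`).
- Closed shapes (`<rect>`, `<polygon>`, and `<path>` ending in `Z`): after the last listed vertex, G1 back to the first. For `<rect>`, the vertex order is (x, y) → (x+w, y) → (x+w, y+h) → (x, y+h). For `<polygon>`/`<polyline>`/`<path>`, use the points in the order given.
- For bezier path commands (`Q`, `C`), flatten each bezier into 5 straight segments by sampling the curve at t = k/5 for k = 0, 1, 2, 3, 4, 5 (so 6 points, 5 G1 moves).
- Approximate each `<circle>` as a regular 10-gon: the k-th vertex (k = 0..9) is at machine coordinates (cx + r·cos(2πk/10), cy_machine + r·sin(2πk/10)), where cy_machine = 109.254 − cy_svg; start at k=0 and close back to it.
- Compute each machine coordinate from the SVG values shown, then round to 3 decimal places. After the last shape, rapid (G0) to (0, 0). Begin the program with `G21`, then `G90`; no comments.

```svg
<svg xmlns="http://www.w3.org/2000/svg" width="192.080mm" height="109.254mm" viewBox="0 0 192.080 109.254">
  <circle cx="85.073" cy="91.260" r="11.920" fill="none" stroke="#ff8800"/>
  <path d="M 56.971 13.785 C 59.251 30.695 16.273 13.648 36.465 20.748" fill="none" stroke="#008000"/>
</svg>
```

viewBox `0 0 192.080 109.254` with mm width/height → 1 unit = 1 mm. Flip: y_m = 109.254 − y_svg.

**Shape 1** — `<circle>` circle, stroke `#ff8800` → score (S692, F1753). Machine vertices: (96.993,17.994) → (94.716,25.000) → (88.756,29.331) → (81.390,29.331) → (75.430,25.000) → (73.153,17.994) → (75.430,10.988) → (81.390,6.657) → (88.756,6.657) → (94.716,10.988) → (96.993,17.994). Closed: final G1 returns to the first vertex.

**Shape 2** — `<path>` cubic bezier, stroke `#008000` → cut (S921, F1235). Control points (SVG): P0=(56.971,13.785), P1=(59.251,30.695), P2=(16.273,13.648), P3=(36.465,20.748); sampled at t=k/5. Machine vertices: (56.971,95.469) → (53.775,88.933) → (44.923,87.758) → (35.617,89.154) → (31.063,90.333) → (36.465,88.506). Open path.

G21
G90
G0 X96.993 Y17.994
M4 S692
G1 X94.716 Y25.000 F1753
G1 X88.756 Y29.331
G1 X81.390 Y29.331
G1 X75.430 Y25.000
G1 X73.153 Y17.994
G1 X75.430 Y10.988
G1 X81.390 Y6.657
G1 X88.756 Y6.657
G1 X94.716 Y10.988
G1 X96.993 Y17.994
M5
G0 X56.971 Y95.469
M4 S921
G1 X53.775 Y88.933 F1235
G1 X44.923 Y87.758
G1 X35.617 Y89.154
G1 X31.063 Y90.333
G1 X36.465 Y88.506
M5
G0 X0.000 Y0.000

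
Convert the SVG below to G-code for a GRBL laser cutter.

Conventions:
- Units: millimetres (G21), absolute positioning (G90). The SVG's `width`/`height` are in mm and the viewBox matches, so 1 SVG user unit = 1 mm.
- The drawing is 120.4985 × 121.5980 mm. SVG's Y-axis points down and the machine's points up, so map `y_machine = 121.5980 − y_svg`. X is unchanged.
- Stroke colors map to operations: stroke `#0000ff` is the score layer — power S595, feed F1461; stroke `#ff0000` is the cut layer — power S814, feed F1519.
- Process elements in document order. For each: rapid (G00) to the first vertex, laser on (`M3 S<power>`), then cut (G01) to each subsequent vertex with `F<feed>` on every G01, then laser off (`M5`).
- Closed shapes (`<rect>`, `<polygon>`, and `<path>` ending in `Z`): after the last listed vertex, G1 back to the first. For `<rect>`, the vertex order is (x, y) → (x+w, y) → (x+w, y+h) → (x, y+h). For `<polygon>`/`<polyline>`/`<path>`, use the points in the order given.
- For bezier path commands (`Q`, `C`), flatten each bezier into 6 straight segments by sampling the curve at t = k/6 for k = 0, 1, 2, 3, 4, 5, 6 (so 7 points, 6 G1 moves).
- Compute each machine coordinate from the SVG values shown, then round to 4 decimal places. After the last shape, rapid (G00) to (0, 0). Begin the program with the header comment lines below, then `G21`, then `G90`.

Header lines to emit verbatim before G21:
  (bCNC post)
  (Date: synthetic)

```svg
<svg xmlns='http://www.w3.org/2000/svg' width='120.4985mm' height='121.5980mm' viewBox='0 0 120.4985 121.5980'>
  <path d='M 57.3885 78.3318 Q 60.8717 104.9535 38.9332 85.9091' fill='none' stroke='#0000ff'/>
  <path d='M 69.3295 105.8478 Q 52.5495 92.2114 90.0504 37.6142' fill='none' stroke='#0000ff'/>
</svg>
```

(bCNC post)
(Date: synthetic)
G21
G90
G00 X57.3885 Y43.2662
M3 S595
G01 X57.8434 Y35.6608 F1461
G01 X56.8860 Y30.5924 F1461
G01 X54.5163 Y28.0610 F1461
G01 X50.7342 Y28.0666 F1461
G01 X45.5399 Y30.6093 F1461
G01 X38.9332 Y35.6889 F1461
M5
G00 X69.3295 Y15.7502
M3 S595
G01 X65.2440 Y21.4335 F1461
G01 X64.1740 Y29.3923 F1461
G01 X66.1197 Y39.6268 F1461
G01 X71.0810 Y52.1369 F1461
G01 X79.0579 Y66.9225 F1461
G01 X90.0504 Y83.9838 F1461
M5
G00 X0.0000 Y0.0000

Since the viewBox matches the mm dimensions, user units are millimetres directly. The only transform is the Y-flip y_m = 121.5980 − y_svg.

Shape 1 is a quadratic bezier drawn with `<path>`. Its stroke #0000ff means score at S595, F1461. After flipping Y the toolpath is (57.3885,43.2662) → (57.8434,35.6608) → (56.8860,30.5924) → (54.5163,28.0610) → (50.7342,28.0666) → (45.5399,30.6093) → (38.9332,35.6889).

Shape 2 is a quadratic bezier drawn with `<path>`. Its stroke #0000ff means score at S595, F1461. After flipping Y the toolpath is (69.3295,15.7502) → (65.2440,21.4335) → (64.1740,29.3923) → (66.1197,39.6268) → (71.0810,52.1369) → (79.0579,66.9225) → (90.0504,83.9838).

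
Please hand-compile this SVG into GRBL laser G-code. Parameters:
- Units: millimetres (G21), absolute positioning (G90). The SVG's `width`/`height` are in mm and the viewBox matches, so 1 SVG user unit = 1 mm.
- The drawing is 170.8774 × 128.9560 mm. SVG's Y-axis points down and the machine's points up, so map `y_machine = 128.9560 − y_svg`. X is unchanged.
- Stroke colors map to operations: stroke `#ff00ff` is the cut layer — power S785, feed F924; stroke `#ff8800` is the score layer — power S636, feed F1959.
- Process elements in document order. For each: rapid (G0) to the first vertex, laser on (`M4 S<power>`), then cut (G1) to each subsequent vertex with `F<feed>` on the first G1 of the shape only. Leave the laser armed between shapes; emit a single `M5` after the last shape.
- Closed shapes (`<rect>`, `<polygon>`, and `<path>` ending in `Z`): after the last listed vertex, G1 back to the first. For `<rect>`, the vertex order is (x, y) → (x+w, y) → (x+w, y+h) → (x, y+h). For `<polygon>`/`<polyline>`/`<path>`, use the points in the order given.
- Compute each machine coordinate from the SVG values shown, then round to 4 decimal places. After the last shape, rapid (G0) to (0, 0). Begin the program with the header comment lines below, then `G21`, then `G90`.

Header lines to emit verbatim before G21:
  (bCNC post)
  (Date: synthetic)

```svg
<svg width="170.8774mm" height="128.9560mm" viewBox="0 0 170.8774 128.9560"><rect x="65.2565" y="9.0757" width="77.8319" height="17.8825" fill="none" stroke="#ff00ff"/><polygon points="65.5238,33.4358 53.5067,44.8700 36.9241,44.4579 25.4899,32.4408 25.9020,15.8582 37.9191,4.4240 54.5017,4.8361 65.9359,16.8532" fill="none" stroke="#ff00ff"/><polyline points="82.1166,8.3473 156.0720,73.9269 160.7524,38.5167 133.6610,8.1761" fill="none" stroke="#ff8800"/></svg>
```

viewBox `0 0 170.8774 128.9560` with mm width/height → 1 unit = 1 mm. Flip: y_m = 128.9560 − y_svg.

**Shape 1** — `<rect>` rectangle, stroke `#ff00ff` → cut (S785, F924). Machine vertices: (65.2565,119.8803) → (143.0884,119.8803) → (143.0884,101.9978) → (65.2565,101.9978) → (65.2565,119.8803). Closed: final G1 returns to the first vertex.

**Shape 2** — `<polygon>` regular polygon, stroke `#ff00ff` → cut (S785, F924). Machine vertices: (65.5238,95.5202) → (53.5067,84.0860) → (36.9241,84.4981) → (25.4899,96.5152) → (25.9020,113.0978) → (37.9191,124.5320) → (54.5017,124.1199) → (65.9359,112.1028) → (65.5238,95.5202). Closed: final G1 returns to the first vertex.

**Shape 3** — `<polyline>` open polyline, stroke `#ff8800` → score (S636, F1959). Machine vertices: (82.1166,120.6087) → (156.0720,55.0291) → (160.7524,90.4393) → (133.6610,120.7799). Open path.

(bCNC post)
(Date: synthetic)
G21
G90
G0 X65.2565 Y119.8803
M4 S785
G1 X143.0884 Y119.8803 F924
G1 X143.0884 Y101.9978
G1 X65.2565 Y101.9978
G1 X65.2565 Y119.8803
G0 X65.5238 Y95.5202
M4 S785
G1 X53.5067 Y84.0860 F924
G1 X36.9241 Y84.4981
G1 X25.4899 Y96.5152
G1 X25.9020 Y113.0978
G1 X37.9191 Y124.5320
G1 X54.5017 Y124.1199
G1 X65.9359 Y112.1028
G1 X65.5238 Y95.5202
G0 X82.1166 Y120.6087
M4 S636
G1 X156.0720 Y55.0291 F1959
G1 X160.7524 Y90.4393
G1 X133.6610 Y120.7799
M5
G0 X0.0000 Y0.0000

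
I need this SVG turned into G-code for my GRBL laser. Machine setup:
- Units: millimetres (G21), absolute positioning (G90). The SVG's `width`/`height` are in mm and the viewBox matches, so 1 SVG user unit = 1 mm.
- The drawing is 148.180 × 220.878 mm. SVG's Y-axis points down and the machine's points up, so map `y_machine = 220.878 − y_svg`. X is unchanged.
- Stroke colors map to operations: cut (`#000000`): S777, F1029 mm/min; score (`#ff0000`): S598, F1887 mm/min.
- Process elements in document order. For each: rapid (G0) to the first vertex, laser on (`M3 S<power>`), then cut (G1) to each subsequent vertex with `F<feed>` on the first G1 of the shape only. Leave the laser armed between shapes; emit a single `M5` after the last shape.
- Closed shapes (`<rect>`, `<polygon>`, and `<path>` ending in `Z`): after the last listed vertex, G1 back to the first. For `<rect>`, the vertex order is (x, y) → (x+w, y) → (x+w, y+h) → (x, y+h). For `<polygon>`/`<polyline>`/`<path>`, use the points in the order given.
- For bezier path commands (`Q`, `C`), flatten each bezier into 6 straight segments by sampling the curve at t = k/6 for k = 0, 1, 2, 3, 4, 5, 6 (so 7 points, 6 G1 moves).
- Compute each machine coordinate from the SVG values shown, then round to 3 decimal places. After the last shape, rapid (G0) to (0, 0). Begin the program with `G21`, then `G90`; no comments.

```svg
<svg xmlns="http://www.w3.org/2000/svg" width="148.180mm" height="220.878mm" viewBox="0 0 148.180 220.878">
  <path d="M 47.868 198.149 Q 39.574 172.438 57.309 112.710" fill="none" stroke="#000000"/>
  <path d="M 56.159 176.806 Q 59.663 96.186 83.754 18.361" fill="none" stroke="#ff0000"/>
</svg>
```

G21
G90
G0 X47.868 Y22.729
M3 S777
G1 X45.826 Y32.244 F1029
G1 X45.231 Y43.649
G1 X46.081 Y56.944
G1 X48.378 Y72.129
G1 X52.120 Y89.204
G1 X57.309 Y108.168
G0 X56.159 Y44.072
M3 S598
G1 X57.899 Y70.868 F1887
G1 X60.782 Y97.508
G1 X64.810 Y123.993
G1 X69.981 Y150.323
G1 X76.296 Y176.498
G1 X83.754 Y202.517
M5
G0 X0.000 Y0.000

viewBox `0 0 148.180 220.878` with mm width/height → 1 unit = 1 mm. Flip: y_m = 220.878 − y_svg.

**Shape 1** — `<path>` quadratic bezier, stroke `#000000` → cut (S777, F1029). Control points (SVG): P0=(47.868,198.149), P1=(39.574,172.438), P2=(57.309,112.710); sampled at t=k/6. Machine vertices: (47.868,22.729) → (45.826,32.244) → (45.231,43.649) → (46.081,56.944) → (48.378,72.129) → (52.120,89.204) → (57.309,108.168). Open path.

**Shape 2** — `<path>` quadratic bezier, stroke `#ff0000` → score (S598, F1887). Control points (SVG): P0=(56.159,176.806), P1=(59.663,96.186), P2=(83.754,18.361); sampled at t=k/6. Machine vertices: (56.159,44.072) → (57.899,70.868) → (60.782,97.508) → (64.810,123.993) → (69.981,150.323) → (76.296,176.498) → (83.754,202.517). Open path.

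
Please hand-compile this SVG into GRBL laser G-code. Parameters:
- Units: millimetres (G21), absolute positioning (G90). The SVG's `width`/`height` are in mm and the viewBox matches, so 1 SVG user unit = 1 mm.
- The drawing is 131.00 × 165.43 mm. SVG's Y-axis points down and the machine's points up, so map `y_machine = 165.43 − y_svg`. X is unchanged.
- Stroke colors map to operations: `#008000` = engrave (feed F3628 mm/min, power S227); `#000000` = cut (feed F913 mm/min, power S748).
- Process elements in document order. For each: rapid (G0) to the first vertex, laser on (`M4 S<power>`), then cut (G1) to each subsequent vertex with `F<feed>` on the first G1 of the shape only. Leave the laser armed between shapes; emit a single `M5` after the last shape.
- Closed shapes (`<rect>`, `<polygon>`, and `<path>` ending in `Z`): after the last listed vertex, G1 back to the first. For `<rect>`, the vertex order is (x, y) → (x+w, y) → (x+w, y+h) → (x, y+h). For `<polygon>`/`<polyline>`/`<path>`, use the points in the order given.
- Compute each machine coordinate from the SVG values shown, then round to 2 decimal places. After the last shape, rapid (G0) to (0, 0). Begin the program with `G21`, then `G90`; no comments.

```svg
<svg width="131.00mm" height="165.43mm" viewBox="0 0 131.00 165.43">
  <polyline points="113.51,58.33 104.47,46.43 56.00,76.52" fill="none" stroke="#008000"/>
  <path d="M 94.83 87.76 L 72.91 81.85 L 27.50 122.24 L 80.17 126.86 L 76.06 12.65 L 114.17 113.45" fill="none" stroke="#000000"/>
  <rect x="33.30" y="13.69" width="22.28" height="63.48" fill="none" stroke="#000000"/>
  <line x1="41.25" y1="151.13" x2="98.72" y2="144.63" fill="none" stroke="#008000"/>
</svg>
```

G21
G90
G0 X113.51 Y107.10
M4 S227
G1 X104.47 Y119.00 F3628
G1 X56.00 Y88.91
G0 X94.83 Y77.67
M4 S748
G1 X72.91 Y83.58 F913
G1 X27.50 Y43.19
G1 X80.17 Y38.57
G1 X76.06 Y152.78
G1 X114.17 Y51.98
G0 X33.30 Y151.74
M4 S748
G1 X55.58 Y151.74 F913
G1 X55.58 Y88.26
G1 X33.30 Y88.26
G1 X33.30 Y151.74
G0 X41.25 Y14.30
M4 S227
G1 X98.72 Y20.80 F3628
M5
G0 X0.00 Y0.00

Since the viewBox matches the mm dimensions, user units are millimetres directly. The only transform is the Y-flip y_m = 165.43 − y_svg.

Shape 1 is a open polyline drawn with `<polyline>`. Its stroke #008000 means engrave at S227, F3628. After flipping Y the toolpath is (113.51,107.10) → (104.47,119.00) → (56.00,88.91).

Shape 2 is a open polyline drawn with `<path>`. Its stroke #000000 means cut at S748, F913. After flipping Y the toolpath is (94.83,77.67) → (72.91,83.58) → (27.50,43.19) → (80.17,38.57) → (76.06,152.78) → (114.17,51.98).

Shape 3 is a rectangle drawn with `<rect>`. Its stroke #000000 means cut at S748, F913. After flipping Y the toolpath is (33.30,151.74) → (55.58,151.74) → (55.58,88.26) → (33.30,88.26) → (33.30,151.74), returning to the start.

Shape 4 is a line segment drawn with `<line>`. Its stroke #008000 means engrave at S227, F3628. After flipping Y the toolpath is (41.25,14.30) → (98.72,20.80).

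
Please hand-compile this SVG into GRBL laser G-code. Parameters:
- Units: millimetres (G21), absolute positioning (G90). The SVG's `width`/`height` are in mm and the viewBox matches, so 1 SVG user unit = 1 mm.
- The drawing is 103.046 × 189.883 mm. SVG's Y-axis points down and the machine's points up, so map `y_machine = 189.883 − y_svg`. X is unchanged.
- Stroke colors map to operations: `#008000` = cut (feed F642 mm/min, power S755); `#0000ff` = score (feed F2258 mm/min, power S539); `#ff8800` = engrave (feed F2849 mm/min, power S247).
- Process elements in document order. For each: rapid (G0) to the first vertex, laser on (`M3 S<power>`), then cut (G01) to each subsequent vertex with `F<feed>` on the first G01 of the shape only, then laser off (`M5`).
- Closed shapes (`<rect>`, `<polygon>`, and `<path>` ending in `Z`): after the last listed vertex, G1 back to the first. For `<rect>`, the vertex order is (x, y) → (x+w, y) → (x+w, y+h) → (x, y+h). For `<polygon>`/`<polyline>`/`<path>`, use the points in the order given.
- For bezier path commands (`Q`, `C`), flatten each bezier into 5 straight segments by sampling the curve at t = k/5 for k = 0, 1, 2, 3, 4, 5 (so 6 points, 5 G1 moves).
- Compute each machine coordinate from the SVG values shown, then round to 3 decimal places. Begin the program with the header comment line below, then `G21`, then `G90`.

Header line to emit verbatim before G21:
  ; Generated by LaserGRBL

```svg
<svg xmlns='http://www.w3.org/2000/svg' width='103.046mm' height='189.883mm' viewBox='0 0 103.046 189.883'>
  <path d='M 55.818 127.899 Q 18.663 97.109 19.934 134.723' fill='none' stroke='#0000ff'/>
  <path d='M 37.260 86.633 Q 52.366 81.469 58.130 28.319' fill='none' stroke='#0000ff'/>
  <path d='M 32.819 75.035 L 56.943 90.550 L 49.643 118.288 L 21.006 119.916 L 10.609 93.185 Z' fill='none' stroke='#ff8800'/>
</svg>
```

1 u = 1 mm; y_m = 189.883 − y.

[1] `<path>` quadratic bezier, #0000ff→score S539 F2258: (55.818,61.984) → (42.493,71.564) → (32.242,75.671) → (25.065,74.307) → (20.963,67.469) → (19.934,55.160)

[2] `<path>` quadratic bezier, #0000ff→score S539 F2258: (37.260,103.250) → (42.929,107.235) → (47.850,115.059) → (52.024,126.722) → (55.451,142.223) → (58.130,161.564)

[3] `<path>` regular polygon, #ff8800→engrave S247 F2849: (32.819,114.848) → (56.943,99.333) → (49.643,71.595) → (21.006,69.967) → (10.609,96.698) → (32.819,114.848) (closed)

; Generated by LaserGRBL
G21
G90
G0 X55.818 Y61.984
M3 S539
G01 X42.493 Y71.564 F2258
G01 X32.242 Y75.671
G01 X25.065 Y74.307
G01 X20.963 Y67.469
G01 X19.934 Y55.160
M5
G0 X37.260 Y103.250
M3 S539
G01 X42.929 Y107.235 F2258
G01 X47.850 Y115.059
G01 X52.024 Y126.722
G01 X55.451 Y142.223
G01 X58.130 Y161.564
M5
G0 X32.819 Y114.848
M3 S247
G01 X56.943 Y99.333 F2849
G01 X49.643 Y71.595
G01 X21.006 Y69.967
G01 X10.609 Y96.698
G01 X32.819 Y114.848
M5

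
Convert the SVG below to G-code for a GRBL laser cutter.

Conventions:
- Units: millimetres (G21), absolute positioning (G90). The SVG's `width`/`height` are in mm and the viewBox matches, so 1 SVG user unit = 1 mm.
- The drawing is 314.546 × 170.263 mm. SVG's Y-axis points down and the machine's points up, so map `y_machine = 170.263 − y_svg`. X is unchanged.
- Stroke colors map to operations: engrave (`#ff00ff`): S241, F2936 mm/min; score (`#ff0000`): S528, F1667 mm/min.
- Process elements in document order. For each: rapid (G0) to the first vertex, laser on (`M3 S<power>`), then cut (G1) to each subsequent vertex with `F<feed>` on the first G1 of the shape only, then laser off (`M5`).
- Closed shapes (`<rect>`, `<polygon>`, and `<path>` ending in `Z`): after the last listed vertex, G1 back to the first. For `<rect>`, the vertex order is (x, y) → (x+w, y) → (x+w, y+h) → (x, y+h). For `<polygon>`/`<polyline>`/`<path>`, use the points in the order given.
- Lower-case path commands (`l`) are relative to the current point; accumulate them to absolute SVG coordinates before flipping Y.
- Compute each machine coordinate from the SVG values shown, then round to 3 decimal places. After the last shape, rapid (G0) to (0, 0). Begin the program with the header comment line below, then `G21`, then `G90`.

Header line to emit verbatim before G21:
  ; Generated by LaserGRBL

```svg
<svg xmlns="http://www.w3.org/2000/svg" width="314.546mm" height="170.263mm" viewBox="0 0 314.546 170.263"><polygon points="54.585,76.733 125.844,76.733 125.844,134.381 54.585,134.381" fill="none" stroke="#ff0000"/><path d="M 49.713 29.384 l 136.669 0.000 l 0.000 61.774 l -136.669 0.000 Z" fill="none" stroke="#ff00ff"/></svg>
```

; Generated by LaserGRBL
G21
G90
G0 X54.585 Y93.530
M3 S528
G1 X125.844 Y93.530 F1667
G1 X125.844 Y35.882
G1 X54.585 Y35.882
G1 X54.585 Y93.530
M5
G0 X49.713 Y140.879
M3 S241
G1 X186.382 Y140.879 F2936
G1 X186.382 Y79.105
G1 X49.713 Y79.105
G1 X49.713 Y140.879
M5
G0 X0.000 Y0.000

1 u = 1 mm; y_m = 170.263 − y.

[1] `<polygon>` rectangle, #ff0000→score S528 F1667: (54.585,93.530) → (125.844,93.530) → (125.844,35.882) → (54.585,35.882) → (54.585,93.530) (closed)

[2] `<path>` rectangle, #ff00ff→engrave S241 F2936: (49.713,140.879) → (186.382,140.879) → (186.382,79.105) → (49.713,79.105) → (49.713,140.879) (closed)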